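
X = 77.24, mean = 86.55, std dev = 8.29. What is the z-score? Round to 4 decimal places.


z = (X - mu) / sigma
X - mu = 77.24 - 86.55 = -9.31
z = -9.31 / 8.29 = -931/829 ≈ -1.123040

-1.1230


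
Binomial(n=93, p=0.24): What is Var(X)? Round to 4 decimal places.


Var = n*p*(1-p) = 93 * 0.24 * 0.76 = 16.9632

16.9632


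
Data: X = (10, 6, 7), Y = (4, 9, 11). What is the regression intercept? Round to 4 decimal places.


a = ybar - b*xbar, where b = sum((xi-xbar)(yi-ybar)) / sum((xi-xbar)^2)
n = 3, xbar = 23/3 ≈ 7.666667, ybar = 24/3 = 8
Sxy = sum((xi-xbar)(yi-ybar)) = -13
Sxx = sum((xi-xbar)^2) = 26/3 ≈ 8.666667
b = Sxy / Sxx = -1.5
a = 8 - (-1.5) * 7.666667 = 19.5

19.5000


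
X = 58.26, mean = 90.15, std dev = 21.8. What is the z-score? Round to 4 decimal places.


z = (X - mu) / sigma
X - mu = 58.26 - 90.15 = -31.89
z = -31.89 / 21.8 = -3189/2180 ≈ -1.462844

-1.4628


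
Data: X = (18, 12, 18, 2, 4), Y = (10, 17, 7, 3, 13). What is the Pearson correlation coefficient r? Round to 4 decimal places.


r = sum((xi-xbar)(yi-ybar)) / sqrt(sum((xi-xbar)^2) * sum((yi-ybar)^2))
n = 5, xbar = 54/5 = 10.8, ybar = 50/5 = 10
Sxy = sum((xi-xbar)(yi-ybar)) = 28
Sxx = sum((xi-xbar)^2) = 228.8
Syy = sum((yi-ybar)^2) = 116
sqrt(Sxx*Syy) ≈ 162.913474
r = Sxy / sqrt(Sxx*Syy) = 28 / 162.913474 ≈ 0.171870

0.1719


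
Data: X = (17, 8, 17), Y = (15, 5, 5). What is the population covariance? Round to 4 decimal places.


Cov = (1/n)*sum((xi-xbar)(yi-ybar))
n = 3, xbar = 42/3 = 14, ybar = 25/3 ≈ 8.333333
sum((xi-xbar)(yi-ybar)) = 30
Cov = 30 / 3 = 10

10.0000


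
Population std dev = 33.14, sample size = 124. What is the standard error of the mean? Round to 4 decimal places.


SE = sigma / sqrt(n)
sqrt(124) ≈ 11.135529
SE = 33.14 / 11.135529 ≈ 2.976060

2.9761


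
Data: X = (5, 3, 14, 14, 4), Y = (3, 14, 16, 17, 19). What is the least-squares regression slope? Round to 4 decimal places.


b = sum((xi-xbar)(yi-ybar)) / sum((xi-xbar)^2)
n = 5, xbar = 40/5 = 8, ybar = 69/5 = 13.8
Sxy = sum((xi-xbar)(yi-ybar)) = 43
Sxx = sum((xi-xbar)^2) = 122
b = Sxy / Sxx = 43/122 ≈ 0.352459

0.3525


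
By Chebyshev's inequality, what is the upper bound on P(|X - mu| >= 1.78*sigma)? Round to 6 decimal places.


P <= 1/k^2
k^2 = 1.78^2 = 3.1684
1/k^2 = 1 / 3.1684 = 2500/7921 ≈ 0.31561672

0.315617


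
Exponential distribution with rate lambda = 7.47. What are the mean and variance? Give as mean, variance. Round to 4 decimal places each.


mean = 1/lam, var = 1/lam^2
mean = 1 / 7.47 = 100/747 ≈ 0.133869
lam^2 = 7.47^2 = 55.8009
var = 1 / 55.8009 ≈ 0.017921

0.1339, 0.0179


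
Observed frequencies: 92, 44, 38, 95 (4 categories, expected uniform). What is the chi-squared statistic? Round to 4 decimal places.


chi2 = sum((O-E)^2/E), E = total/4
total = 269, E = 269/4 = 67.25
(92 - 67.25)^2 / 67.25 = 612.5625 / 67.25 = 9801/1076 ≈ 9.108736
(44 - 67.25)^2 / 67.25 = 540.5625 / 67.25 = 8649/1076 ≈ 8.038104
(38 - 67.25)^2 / 67.25 = 855.5625 / 67.25 = 13689/1076 ≈ 12.722119
(95 - 67.25)^2 / 67.25 = 770.0625 / 67.25 = 12321/1076 ≈ 11.450743
chi2 = 11115/269 ≈ 41.319703

41.3197


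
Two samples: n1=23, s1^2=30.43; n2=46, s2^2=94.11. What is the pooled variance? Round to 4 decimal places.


sp^2 = ((n1-1)*s1^2 + (n2-1)*s2^2)/(n1+n2-2)
(n1-1)*s1^2 = 22 * 30.43 = 669.46
(n2-1)*s2^2 = 45 * 94.11 = 4234.95
numerator = 669.46 + 4234.95 = 4904.41
n1+n2-2 = 67
sp^2 = 4904.41 / 67 = 490441/6700 ≈ 73.200149

73.2001


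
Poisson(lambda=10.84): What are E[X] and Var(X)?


E[X] = Var(X) = lambda = 10.84

10.84, 10.84


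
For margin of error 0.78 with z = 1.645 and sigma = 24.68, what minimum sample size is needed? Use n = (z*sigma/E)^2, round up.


z*sigma/E = 1.645 * 24.68 / 0.78 = 202993/3900 ≈ 52.049487
(z*sigma/E)^2 ≈ 2709.149116
round up: n = 2710

2710


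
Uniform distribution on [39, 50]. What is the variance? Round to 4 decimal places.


Var = (b-a)^2 / 12
(b-a)^2 = (50 - 39)^2 = 121
Var = 121/12 ≈ 10.083333

10.0833


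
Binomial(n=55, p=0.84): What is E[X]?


E[X] = n*p = 55 * 0.84 = 46.2

46.2


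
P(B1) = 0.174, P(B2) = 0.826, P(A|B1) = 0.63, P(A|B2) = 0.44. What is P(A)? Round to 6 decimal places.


P(A) = P(A|B1)*P(B1) + P(A|B2)*P(B2)
P(A|B1)*P(B1) = 0.63 * 0.174 = 0.10962
P(A|B2)*P(B2) = 0.44 * 0.826 = 0.36344
P(A) = 0.10962 + 0.36344 = 0.47306

0.473060


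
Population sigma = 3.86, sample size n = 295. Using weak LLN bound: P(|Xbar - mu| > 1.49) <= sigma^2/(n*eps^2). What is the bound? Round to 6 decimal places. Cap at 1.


bound = min(1, sigma^2/(n*eps^2))
sigma^2 = 3.86^2 = 14.8996
n*eps^2 = 295 * 1.49^2 = 295 * 2.2201 = 654.9295
sigma^2/(n*eps^2) = 14.8996 / 654.9295 ≈ 0.02274993

0.022750


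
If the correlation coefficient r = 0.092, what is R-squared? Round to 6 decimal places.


R^2 = r^2 = (0.092)^2 = 0.008464

0.008464


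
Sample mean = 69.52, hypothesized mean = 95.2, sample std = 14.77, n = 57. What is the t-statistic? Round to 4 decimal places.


t = (xbar - mu0) / (s/sqrt(n))
xbar - mu0 = 69.52 - 95.2 = -25.68
sqrt(57) ≈ 7.54983444
s/sqrt(n) = 14.77 / 7.54983444 ≈ 1.95633429
t = -25.68 / 1.95633429 ≈ -13.126591

-13.1266


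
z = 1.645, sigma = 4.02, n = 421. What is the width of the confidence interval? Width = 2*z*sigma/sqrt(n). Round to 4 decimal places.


width = 2*z*sigma/sqrt(n)
2*z*sigma = 2 * 1.645 * 4.02 = 13.2258
sqrt(421) ≈ 20.518285
width = 13.2258 / 20.518285 ≈ 0.644586

0.6446


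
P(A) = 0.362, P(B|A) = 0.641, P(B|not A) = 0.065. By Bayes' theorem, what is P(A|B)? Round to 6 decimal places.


P(A|B) = P(B|A)*P(A) / P(B), P(B) = P(B|A)*P(A) + P(B|not A)*P(not A)
P(B|A)*P(A) = 0.641 * 0.362 = 0.232042
P(B|not A)*P(not A) = 0.065 * 0.638 = 0.04147
P(B) = 0.232042 + 0.04147 = 0.273512
P(A|B) = 0.232042 / 0.273512 ≈ 0.84837960

0.848380


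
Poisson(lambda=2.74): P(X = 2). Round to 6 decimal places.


P = e^(-lam) * lam^k / k!
e^(-2.74) ≈ 0.06457035
lam^k = 2.74^2 = 7.5076
k! = 2! = 2
P = 0.06457035 * 7.5076 / 2 ≈ 0.242384

0.242384


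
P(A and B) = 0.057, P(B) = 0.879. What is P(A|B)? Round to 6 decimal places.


P(A|B) = P(A and B) / P(B) = 0.057 / 0.879 = 19/293 ≈ 0.06484642

0.064846


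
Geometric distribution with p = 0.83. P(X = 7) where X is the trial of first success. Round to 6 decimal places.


P = (1-p)^(k-1) * p
(1-p)^(k-1) = 0.17^6 ≈ 0.00002413757
P = 0.00002413757 * 0.83 ≈ 0.00002003418

0.000020


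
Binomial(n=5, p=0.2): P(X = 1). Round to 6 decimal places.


P = C(n,k) * p^k * (1-p)^(n-k)
C(5,1) = 5
p^k = 0.2^1 = 0.2
(1-p)^(n-k) = 0.8^4 = 0.4096
P = 5 * 0.2 * 0.4096 = 0.4096

0.409600


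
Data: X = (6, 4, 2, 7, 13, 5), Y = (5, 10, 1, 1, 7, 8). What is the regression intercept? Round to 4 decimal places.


a = ybar - b*xbar, where b = sum((xi-xbar)(yi-ybar)) / sum((xi-xbar)^2)
n = 6, xbar = 37/6 ≈ 6.166667, ybar = 32/6 = 16/3 ≈ 5.333333
Sxy = sum((xi-xbar)(yi-ybar)) = 38/3 ≈ 12.666667
Sxx = sum((xi-xbar)^2) = 425/6 ≈ 70.833333
b = Sxy / Sxx = 76/425 ≈ 0.178824
a = 5.333333 - 0.178824 * 6.166667 = 1798/425 ≈ 4.230588

4.2306


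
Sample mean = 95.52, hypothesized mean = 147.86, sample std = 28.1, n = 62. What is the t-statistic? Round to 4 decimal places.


t = (xbar - mu0) / (s/sqrt(n))
xbar - mu0 = 95.52 - 147.86 = -52.34
sqrt(62) ≈ 7.87400787
s/sqrt(n) = 28.1 / 7.87400787 ≈ 3.56870357
t = -52.34 / 3.56870357 ≈ -14.666390

-14.6664


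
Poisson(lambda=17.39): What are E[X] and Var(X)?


E[X] = Var(X) = lambda = 17.39

17.39, 17.39


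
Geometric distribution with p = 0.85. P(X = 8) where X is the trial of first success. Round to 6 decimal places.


P = (1-p)^(k-1) * p
(1-p)^(k-1) = 0.15^7 ≈ 0.000001708594
P = 0.000001708594 * 0.85 ≈ 0.000001452305

0.000001


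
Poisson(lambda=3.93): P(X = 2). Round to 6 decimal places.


P = e^(-lam) * lam^k / k!
e^(-3.93) ≈ 0.01964367
lam^k = 3.93^2 = 15.4449
k! = 2! = 2
P = 0.01964367 * 15.4449 / 2 ≈ 0.151697

0.151697


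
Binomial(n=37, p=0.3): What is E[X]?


E[X] = n*p = 37 * 0.3 = 11.1

11.1


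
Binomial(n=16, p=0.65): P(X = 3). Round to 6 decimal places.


P = C(n,k) * p^k * (1-p)^(n-k)
C(16,3) = 560
p^k = 0.65^3 = 0.274625
(1-p)^(n-k) = 0.35^13 ≈ 0.000001182727
P = 560 * 0.274625 * 0.000001182727 ≈ 0.000182

0.000182


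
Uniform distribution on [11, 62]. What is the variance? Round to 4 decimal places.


Var = (b-a)^2 / 12
(b-a)^2 = (62 - 11)^2 = 2601
Var = 2601/12 = 216.75

216.7500


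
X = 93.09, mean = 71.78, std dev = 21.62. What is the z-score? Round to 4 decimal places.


z = (X - mu) / sigma
X - mu = 93.09 - 71.78 = 21.31
z = 21.31 / 21.62 = 2131/2162 ≈ 0.985661

0.9857


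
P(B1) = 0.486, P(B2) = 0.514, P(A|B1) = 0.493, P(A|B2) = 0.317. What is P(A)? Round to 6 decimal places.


P(A) = P(A|B1)*P(B1) + P(A|B2)*P(B2)
P(A|B1)*P(B1) = 0.493 * 0.486 = 0.239598
P(A|B2)*P(B2) = 0.317 * 0.514 = 0.162938
P(A) = 0.239598 + 0.162938 = 0.402536

0.402536


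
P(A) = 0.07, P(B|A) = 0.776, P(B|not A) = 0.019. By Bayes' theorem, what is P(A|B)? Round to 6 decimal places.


P(A|B) = P(B|A)*P(A) / P(B), P(B) = P(B|A)*P(A) + P(B|not A)*P(not A)
P(B|A)*P(A) = 0.776 * 0.07 = 0.05432
P(B|not A)*P(not A) = 0.019 * 0.93 = 0.01767
P(B) = 0.05432 + 0.01767 = 0.07199
P(A|B) = 0.05432 / 0.07199 = 5432/7199 ≈ 0.75454924

0.754549


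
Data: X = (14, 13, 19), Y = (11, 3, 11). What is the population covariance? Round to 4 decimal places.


Cov = (1/n)*sum((xi-xbar)(yi-ybar))
n = 3, xbar = 46/3 ≈ 15.333333, ybar = 25/3 ≈ 8.333333
sum((xi-xbar)(yi-ybar)) = 56/3 ≈ 18.666667
Cov = 18.666667 / 3 = 56/9 ≈ 6.222222

6.2222


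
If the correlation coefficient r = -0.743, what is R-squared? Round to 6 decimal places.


R^2 = r^2 = (-0.743)^2 = 0.552049

0.552049


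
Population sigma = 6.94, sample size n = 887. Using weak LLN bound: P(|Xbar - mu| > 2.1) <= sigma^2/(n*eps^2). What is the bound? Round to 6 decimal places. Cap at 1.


bound = min(1, sigma^2/(n*eps^2))
sigma^2 = 6.94^2 = 48.1636
n*eps^2 = 887 * 2.1^2 = 887 * 4.41 = 3911.67
sigma^2/(n*eps^2) = 48.1636 / 3911.67 ≈ 0.01231280

0.012313


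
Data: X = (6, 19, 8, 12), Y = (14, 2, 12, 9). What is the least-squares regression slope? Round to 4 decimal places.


b = sum((xi-xbar)(yi-ybar)) / sum((xi-xbar)^2)
n = 4, xbar = 45/4 = 11.25, ybar = 37/4 = 9.25
Sxy = sum((xi-xbar)(yi-ybar)) = -90.25
Sxx = sum((xi-xbar)^2) = 98.75
b = Sxy / Sxx = -361/395 ≈ -0.913924

-0.9139


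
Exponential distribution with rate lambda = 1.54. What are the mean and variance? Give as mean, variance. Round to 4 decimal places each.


mean = 1/lam, var = 1/lam^2
mean = 1 / 1.54 = 50/77 ≈ 0.649351
lam^2 = 1.54^2 = 2.3716
var = 1 / 2.3716 = 2500/5929 ≈ 0.421656

0.6494, 0.4217


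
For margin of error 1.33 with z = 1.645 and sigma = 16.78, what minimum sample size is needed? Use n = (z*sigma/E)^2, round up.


z*sigma/E = 1.645 * 16.78 / 1.33 = 39433/1900 ≈ 20.754211
(z*sigma/E)^2 ≈ 430.737255
round up: n = 431

431


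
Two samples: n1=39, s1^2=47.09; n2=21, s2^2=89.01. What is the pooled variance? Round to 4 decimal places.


sp^2 = ((n1-1)*s1^2 + (n2-1)*s2^2)/(n1+n2-2)
(n1-1)*s1^2 = 38 * 47.09 = 1789.42
(n2-1)*s2^2 = 20 * 89.01 = 1780.2
numerator = 1789.42 + 1780.2 = 3569.62
n1+n2-2 = 58
sp^2 = 3569.62 / 58 = 178481/2900 ≈ 61.545172

61.5452


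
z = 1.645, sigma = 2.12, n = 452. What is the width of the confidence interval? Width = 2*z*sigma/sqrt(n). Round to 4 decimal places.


width = 2*z*sigma/sqrt(n)
2*z*sigma = 2 * 1.645 * 2.12 = 6.9748
sqrt(452) ≈ 21.260292
width = 6.9748 / 21.260292 ≈ 0.328067

0.3281


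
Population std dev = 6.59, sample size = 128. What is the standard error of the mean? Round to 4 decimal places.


SE = sigma / sqrt(n)
sqrt(128) ≈ 11.313708
SE = 6.59 / 11.313708 ≈ 0.582479

0.5825


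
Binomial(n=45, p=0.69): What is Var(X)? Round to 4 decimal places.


Var = n*p*(1-p) = 45 * 0.69 * 0.31 = 9.6255

9.6255


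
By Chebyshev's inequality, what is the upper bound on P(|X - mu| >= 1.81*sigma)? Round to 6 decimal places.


P <= 1/k^2
k^2 = 1.81^2 = 3.2761
1/k^2 = 1 / 3.2761 ≈ 0.30524099

0.305241


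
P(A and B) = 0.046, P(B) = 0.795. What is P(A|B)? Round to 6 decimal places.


P(A|B) = P(A and B) / P(B) = 0.046 / 0.795 = 46/795 ≈ 0.05786164

0.057862


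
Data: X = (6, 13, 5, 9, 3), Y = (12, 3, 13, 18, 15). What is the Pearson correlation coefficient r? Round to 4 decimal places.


r = sum((xi-xbar)(yi-ybar)) / sqrt(sum((xi-xbar)^2) * sum((yi-ybar)^2))
n = 5, xbar = 36/5 = 7.2, ybar = 61/5 = 12.2
Sxy = sum((xi-xbar)(yi-ybar)) = -56.2
Sxx = sum((xi-xbar)^2) = 60.8
Syy = sum((yi-ybar)^2) = 126.8
sqrt(Sxx*Syy) ≈ 87.803417
r = Sxy / sqrt(Sxx*Syy) = -56.2 / 87.803417 ≈ -0.640066

-0.6401


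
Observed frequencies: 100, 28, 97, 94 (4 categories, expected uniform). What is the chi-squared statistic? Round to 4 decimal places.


chi2 = sum((O-E)^2/E), E = total/4
total = 319, E = 319/4 = 79.75
(100 - 79.75)^2 / 79.75 = 410.0625 / 79.75 = 6561/1276 ≈ 5.141850
(28 - 79.75)^2 / 79.75 = 2678.0625 / 79.75 = 42849/1276 ≈ 33.580721
(97 - 79.75)^2 / 79.75 = 297.5625 / 79.75 = 4761/1276 ≈ 3.731191
(94 - 79.75)^2 / 79.75 = 203.0625 / 79.75 = 3249/1276 ≈ 2.546238
chi2 = 45

45.0000


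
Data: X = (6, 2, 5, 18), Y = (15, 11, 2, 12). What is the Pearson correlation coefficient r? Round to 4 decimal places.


r = sum((xi-xbar)(yi-ybar)) / sqrt(sum((xi-xbar)^2) * sum((yi-ybar)^2))
n = 4, xbar = 31/4 = 7.75, ybar = 40/4 = 10
Sxy = sum((xi-xbar)(yi-ybar)) = 28
Sxx = sum((xi-xbar)^2) = 148.75
Syy = sum((yi-ybar)^2) = 94
sqrt(Sxx*Syy) ≈ 118.247622
r = Sxy / sqrt(Sxx*Syy) = 28 / 118.247622 ≈ 0.236791

0.2368


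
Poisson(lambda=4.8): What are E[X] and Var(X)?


E[X] = Var(X) = lambda = 4.8

4.8, 4.8


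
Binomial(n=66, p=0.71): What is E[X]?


E[X] = n*p = 66 * 0.71 = 46.86

46.86


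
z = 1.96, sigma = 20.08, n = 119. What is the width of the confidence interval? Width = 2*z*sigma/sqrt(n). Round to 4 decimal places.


width = 2*z*sigma/sqrt(n)
2*z*sigma = 2 * 1.96 * 20.08 = 78.7136
sqrt(119) ≈ 10.908712
width = 78.7136 / 10.908712 ≈ 7.215664

7.2157


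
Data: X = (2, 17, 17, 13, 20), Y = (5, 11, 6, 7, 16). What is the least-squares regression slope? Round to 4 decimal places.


b = sum((xi-xbar)(yi-ybar)) / sum((xi-xbar)^2)
n = 5, xbar = 69/5 = 13.8, ybar = 45/5 = 9
Sxy = sum((xi-xbar)(yi-ybar)) = 89
Sxx = sum((xi-xbar)^2) = 198.8
b = Sxy / Sxx = 445/994 ≈ 0.447686

0.4477


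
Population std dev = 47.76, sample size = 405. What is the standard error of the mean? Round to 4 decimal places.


SE = sigma / sqrt(n)
sqrt(405) ≈ 20.124612
SE = 47.76 / 20.124612 ≈ 2.373213

2.3732


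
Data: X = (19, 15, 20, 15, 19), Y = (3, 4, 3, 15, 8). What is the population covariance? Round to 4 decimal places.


Cov = (1/n)*sum((xi-xbar)(yi-ybar))
n = 5, xbar = 88/5 = 17.6, ybar = 33/5 = 6.6
sum((xi-xbar)(yi-ybar)) = -26.8
Cov = -26.8 / 5 = -5.36

-5.3600


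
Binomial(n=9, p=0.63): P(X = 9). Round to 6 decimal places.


P = C(n,k) * p^k * (1-p)^(n-k)
C(9,9) = 1
p^k = 0.63^9 ≈ 0.01563381
(1-p)^(n-k) = 0.37^0 = 1
P = 1 * 0.01563381 * 1 ≈ 0.015634

0.015634


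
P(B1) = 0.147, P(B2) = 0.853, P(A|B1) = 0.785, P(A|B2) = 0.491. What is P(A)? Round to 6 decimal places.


P(A) = P(A|B1)*P(B1) + P(A|B2)*P(B2)
P(A|B1)*P(B1) = 0.785 * 0.147 = 0.115395
P(A|B2)*P(B2) = 0.491 * 0.853 = 0.418823
P(A) = 0.115395 + 0.418823 = 0.534218

0.534218


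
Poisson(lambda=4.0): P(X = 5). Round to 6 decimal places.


P = e^(-lam) * lam^k / k!
e^(-4.0) ≈ 0.01831564
lam^k = 4.0^5 = 1024
k! = 5! = 120
P = 0.01831564 * 1024 / 120 ≈ 0.156293

0.156293


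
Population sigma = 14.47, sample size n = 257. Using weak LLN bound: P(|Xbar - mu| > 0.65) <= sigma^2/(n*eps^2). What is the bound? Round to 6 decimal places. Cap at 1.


bound = min(1, sigma^2/(n*eps^2))
sigma^2 = 14.47^2 = 209.3809
n*eps^2 = 257 * 0.65^2 = 257 * 0.4225 = 108.5825
sigma^2/(n*eps^2) = 209.3809 / 108.5825 ≈ 1.92831165
this exceeds 1, so the bound is capped at 1

1.000000


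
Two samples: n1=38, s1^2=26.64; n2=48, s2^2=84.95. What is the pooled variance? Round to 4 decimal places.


sp^2 = ((n1-1)*s1^2 + (n2-1)*s2^2)/(n1+n2-2)
(n1-1)*s1^2 = 37 * 26.64 = 985.68
(n2-1)*s2^2 = 47 * 84.95 = 3992.65
numerator = 985.68 + 3992.65 = 4978.33
n1+n2-2 = 84
sp^2 = 4978.33 / 84 = 71119/1200 ≈ 59.265833

59.2658


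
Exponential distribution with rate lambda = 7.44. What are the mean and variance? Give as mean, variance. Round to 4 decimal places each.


mean = 1/lam, var = 1/lam^2
mean = 1 / 7.44 = 25/186 ≈ 0.134409
lam^2 = 7.44^2 = 55.3536
var = 1 / 55.3536 ≈ 0.018066

0.1344, 0.0181


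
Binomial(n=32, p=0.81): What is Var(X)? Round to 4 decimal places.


Var = n*p*(1-p) = 32 * 0.81 * 0.19 = 4.9248

4.9248


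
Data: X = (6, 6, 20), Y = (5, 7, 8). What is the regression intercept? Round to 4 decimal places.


a = ybar - b*xbar, where b = sum((xi-xbar)(yi-ybar)) / sum((xi-xbar)^2)
n = 3, xbar = 32/3 ≈ 10.666667, ybar = 20/3 ≈ 6.666667
Sxy = sum((xi-xbar)(yi-ybar)) = 56/3 ≈ 18.666667
Sxx = sum((xi-xbar)^2) = 392/3 ≈ 130.666667
b = Sxy / Sxx = 1/7 ≈ 0.142857
a = 6.666667 - 0.142857 * 10.666667 = 36/7 ≈ 5.142857

5.1429


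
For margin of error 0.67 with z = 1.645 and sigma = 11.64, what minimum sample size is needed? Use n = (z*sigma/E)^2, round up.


z*sigma/E = 1.645 * 11.64 / 0.67 = 95739/3350 ≈ 28.578806
(z*sigma/E)^2 ≈ 816.748151
round up: n = 817

817


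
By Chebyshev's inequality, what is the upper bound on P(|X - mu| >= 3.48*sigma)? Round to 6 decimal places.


P <= 1/k^2
k^2 = 3.48^2 = 12.1104
1/k^2 = 1 / 12.1104 = 625/7569 ≈ 0.08257366

0.082574


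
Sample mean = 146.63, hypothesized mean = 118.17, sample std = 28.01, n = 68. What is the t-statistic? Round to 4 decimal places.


t = (xbar - mu0) / (s/sqrt(n))
xbar - mu0 = 146.63 - 118.17 = 28.46
sqrt(68) ≈ 8.24621125
s/sqrt(n) = 28.01 / 8.24621125 ≈ 3.39671143
t = 28.46 / 3.39671143 ≈ 8.378692

8.3787


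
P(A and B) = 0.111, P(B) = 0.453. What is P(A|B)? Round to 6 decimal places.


P(A|B) = P(A and B) / P(B) = 0.111 / 0.453 = 37/151 ≈ 0.24503311

0.245033


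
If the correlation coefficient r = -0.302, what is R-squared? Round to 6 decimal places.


R^2 = r^2 = (-0.302)^2 = 0.091204

0.091204


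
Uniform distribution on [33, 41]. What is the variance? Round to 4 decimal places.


Var = (b-a)^2 / 12
(b-a)^2 = (41 - 33)^2 = 64
Var = 64/12 ≈ 5.333333

5.3333


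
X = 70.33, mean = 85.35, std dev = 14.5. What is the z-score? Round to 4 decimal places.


z = (X - mu) / sigma
X - mu = 70.33 - 85.35 = -15.02
z = -15.02 / 14.5 = -751/725 ≈ -1.035862

-1.0359


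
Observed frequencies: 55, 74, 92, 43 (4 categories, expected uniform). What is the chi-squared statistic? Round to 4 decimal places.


chi2 = sum((O-E)^2/E), E = total/4
total = 264, E = 264/4 = 66
(55 - 66)^2 / 66 = 121 / 66 = 11/6 ≈ 1.833333
(74 - 66)^2 / 66 = 64 / 66 = 32/33 ≈ 0.969697
(92 - 66)^2 / 66 = 676 / 66 = 338/33 ≈ 10.242424
(43 - 66)^2 / 66 = 529 / 66 = 529/66 ≈ 8.015152
chi2 = 695/33 ≈ 21.060606

21.0606


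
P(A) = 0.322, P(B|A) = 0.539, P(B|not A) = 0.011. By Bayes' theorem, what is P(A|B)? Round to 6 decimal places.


P(A|B) = P(B|A)*P(A) / P(B), P(B) = P(B|A)*P(A) + P(B|not A)*P(not A)
P(B|A)*P(A) = 0.539 * 0.322 = 0.173558
P(B|not A)*P(not A) = 0.011 * 0.678 = 0.007458
P(B) = 0.173558 + 0.007458 = 0.181016
P(A|B) = 0.173558 / 0.181016 = 7889/8228 ≈ 0.95879922

0.958799


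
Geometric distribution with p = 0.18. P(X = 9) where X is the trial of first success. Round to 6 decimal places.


P = (1-p)^(k-1) * p
(1-p)^(k-1) = 0.82^8 ≈ 0.2044141
P = 0.2044141 * 0.18 ≈ 0.03679454

0.036795


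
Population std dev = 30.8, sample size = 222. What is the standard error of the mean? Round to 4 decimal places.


SE = sigma / sqrt(n)
sqrt(222) ≈ 14.899664
SE = 30.8 / 14.899664 ≈ 2.067161

2.0672


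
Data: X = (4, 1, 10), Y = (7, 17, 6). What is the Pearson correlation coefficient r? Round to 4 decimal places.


r = sum((xi-xbar)(yi-ybar)) / sqrt(sum((xi-xbar)^2) * sum((yi-ybar)^2))
n = 3, xbar = 15/3 = 5, ybar = 30/3 = 10
Sxy = sum((xi-xbar)(yi-ybar)) = -45
Sxx = sum((xi-xbar)^2) = 42
Syy = sum((yi-ybar)^2) = 74
sqrt(Sxx*Syy) ≈ 55.749439
r = Sxy / sqrt(Sxx*Syy) = -45 / 55.749439 ≈ -0.807183

-0.8072


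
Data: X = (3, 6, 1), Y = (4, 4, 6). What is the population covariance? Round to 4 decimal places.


Cov = (1/n)*sum((xi-xbar)(yi-ybar))
n = 3, xbar = 10/3 ≈ 3.333333, ybar = 14/3 ≈ 4.666667
sum((xi-xbar)(yi-ybar)) = -14/3 ≈ -4.666667
Cov = -4.666667 / 3 = -14/9 ≈ -1.555556

-1.5556


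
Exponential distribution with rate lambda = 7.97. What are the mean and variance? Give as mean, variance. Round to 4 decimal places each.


mean = 1/lam, var = 1/lam^2
mean = 1 / 7.97 = 100/797 ≈ 0.125471
lam^2 = 7.97^2 = 63.5209
var = 1 / 63.5209 ≈ 0.015743

0.1255, 0.0157


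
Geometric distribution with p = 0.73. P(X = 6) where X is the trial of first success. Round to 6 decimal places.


P = (1-p)^(k-1) * p
(1-p)^(k-1) = 0.27^5 ≈ 0.001434891
P = 0.001434891 * 0.73 ≈ 0.001047470

0.001047


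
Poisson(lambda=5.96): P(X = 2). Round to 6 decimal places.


P = e^(-lam) * lam^k / k!
e^(-5.96) ≈ 0.002579912
lam^k = 5.96^2 = 35.5216
k! = 2! = 2
P = 0.002579912 * 35.5216 / 2 ≈ 0.045821

0.045821


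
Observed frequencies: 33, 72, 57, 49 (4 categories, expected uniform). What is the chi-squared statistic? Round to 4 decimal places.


chi2 = sum((O-E)^2/E), E = total/4
total = 211, E = 211/4 = 52.75
(33 - 52.75)^2 / 52.75 = 390.0625 / 52.75 = 6241/844 ≈ 7.394550
(72 - 52.75)^2 / 52.75 = 370.5625 / 52.75 = 5929/844 ≈ 7.024882
(57 - 52.75)^2 / 52.75 = 18.0625 / 52.75 = 289/844 ≈ 0.342417
(49 - 52.75)^2 / 52.75 = 14.0625 / 52.75 = 225/844 ≈ 0.266588
chi2 = 3171/211 ≈ 15.028436

15.0284


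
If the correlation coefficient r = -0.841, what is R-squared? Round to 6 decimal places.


R^2 = r^2 = (-0.841)^2 = 0.707281

0.707281


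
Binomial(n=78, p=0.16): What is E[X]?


E[X] = n*p = 78 * 0.16 = 12.48

12.48


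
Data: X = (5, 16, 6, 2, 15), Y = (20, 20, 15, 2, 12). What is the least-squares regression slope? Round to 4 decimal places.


b = sum((xi-xbar)(yi-ybar)) / sum((xi-xbar)^2)
n = 5, xbar = 44/5 = 8.8, ybar = 69/5 = 13.8
Sxy = sum((xi-xbar)(yi-ybar)) = 86.8
Sxx = sum((xi-xbar)^2) = 158.8
b = Sxy / Sxx = 217/397 ≈ 0.546599

0.5466


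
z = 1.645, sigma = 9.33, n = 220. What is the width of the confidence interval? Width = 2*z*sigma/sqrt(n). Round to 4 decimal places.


width = 2*z*sigma/sqrt(n)
2*z*sigma = 2 * 1.645 * 9.33 = 30.6957
sqrt(220) ≈ 14.832397
width = 30.6957 / 14.832397 ≈ 2.069504

2.0695


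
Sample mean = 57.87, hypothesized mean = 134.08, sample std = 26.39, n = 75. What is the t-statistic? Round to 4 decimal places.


t = (xbar - mu0) / (s/sqrt(n))
xbar - mu0 = 57.87 - 134.08 = -76.21
sqrt(75) ≈ 8.66025404
s/sqrt(n) = 26.39 / 8.66025404 ≈ 3.04725472
t = -76.21 / 3.04725472 ≈ -25.009396

-25.0094


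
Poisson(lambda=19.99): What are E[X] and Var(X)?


E[X] = Var(X) = lambda = 19.99

19.99, 19.99


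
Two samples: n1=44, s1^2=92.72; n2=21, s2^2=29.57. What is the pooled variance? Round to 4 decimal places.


sp^2 = ((n1-1)*s1^2 + (n2-1)*s2^2)/(n1+n2-2)
(n1-1)*s1^2 = 43 * 92.72 = 3986.96
(n2-1)*s2^2 = 20 * 29.57 = 591.4
numerator = 3986.96 + 591.4 = 4578.36
n1+n2-2 = 63
sp^2 = 4578.36 / 63 = 38153/525 ≈ 72.672381

72.6724


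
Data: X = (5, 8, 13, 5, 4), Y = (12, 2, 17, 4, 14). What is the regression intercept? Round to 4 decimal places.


a = ybar - b*xbar, where b = sum((xi-xbar)(yi-ybar)) / sum((xi-xbar)^2)
n = 5, xbar = 35/5 = 7, ybar = 49/5 = 9.8
Sxy = sum((xi-xbar)(yi-ybar)) = 30
Sxx = sum((xi-xbar)^2) = 54
b = Sxy / Sxx = 5/9 ≈ 0.555556
a = 9.8 - 0.555556 * 7 = 266/45 ≈ 5.911111

5.9111


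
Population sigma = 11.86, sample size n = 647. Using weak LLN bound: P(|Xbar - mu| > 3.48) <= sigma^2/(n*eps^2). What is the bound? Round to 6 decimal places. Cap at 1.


bound = min(1, sigma^2/(n*eps^2))
sigma^2 = 11.86^2 = 140.6596
n*eps^2 = 647 * 3.48^2 = 647 * 12.1104 = 7835.4288
sigma^2/(n*eps^2) = 140.6596 / 7835.4288 ≈ 0.01795174

0.017952


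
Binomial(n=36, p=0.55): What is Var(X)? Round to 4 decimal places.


Var = n*p*(1-p) = 36 * 0.55 * 0.45 = 8.91

8.9100


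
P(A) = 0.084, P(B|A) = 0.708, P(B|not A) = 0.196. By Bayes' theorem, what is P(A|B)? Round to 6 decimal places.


P(A|B) = P(B|A)*P(A) / P(B), P(B) = P(B|A)*P(A) + P(B|not A)*P(not A)
P(B|A)*P(A) = 0.708 * 0.084 = 0.059472
P(B|not A)*P(not A) = 0.196 * 0.916 = 0.179536
P(B) = 0.059472 + 0.179536 = 0.239008
P(A|B) = 0.059472 / 0.239008 = 531/2134 ≈ 0.24882849

0.248828


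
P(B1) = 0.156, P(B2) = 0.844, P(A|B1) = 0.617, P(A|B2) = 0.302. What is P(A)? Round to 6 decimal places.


P(A) = P(A|B1)*P(B1) + P(A|B2)*P(B2)
P(A|B1)*P(B1) = 0.617 * 0.156 = 0.096252
P(A|B2)*P(B2) = 0.302 * 0.844 = 0.254888
P(A) = 0.096252 + 0.254888 = 0.35114

0.351140


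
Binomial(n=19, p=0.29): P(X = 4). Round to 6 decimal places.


P = C(n,k) * p^k * (1-p)^(n-k)
C(19,4) = 3876
p^k = 0.29^4 = 0.00707281
(1-p)^(n-k) = 0.71^15 ≈ 0.005873206
P = 3876 * 0.00707281 * 0.005873206 ≈ 0.161009

0.161009


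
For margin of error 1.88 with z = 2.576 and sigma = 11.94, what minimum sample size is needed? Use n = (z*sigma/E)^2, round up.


z*sigma/E = 2.576 * 11.94 / 1.88 = 96117/5875 ≈ 16.360340
(z*sigma/E)^2 ≈ 267.660739
round up: n = 268

268


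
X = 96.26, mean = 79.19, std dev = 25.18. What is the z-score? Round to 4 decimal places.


z = (X - mu) / sigma
X - mu = 96.26 - 79.19 = 17.07
z = 17.07 / 25.18 = 1707/2518 ≈ 0.677919

0.6779


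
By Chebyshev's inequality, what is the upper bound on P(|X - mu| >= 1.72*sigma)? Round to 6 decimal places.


P <= 1/k^2
k^2 = 1.72^2 = 2.9584
1/k^2 = 1 / 2.9584 = 625/1849 ≈ 0.33802055

0.338021


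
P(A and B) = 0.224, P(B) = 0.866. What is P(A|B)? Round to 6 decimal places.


P(A|B) = P(A and B) / P(B) = 0.224 / 0.866 = 112/433 ≈ 0.25866051

0.258661


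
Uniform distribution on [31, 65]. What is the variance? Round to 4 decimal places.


Var = (b-a)^2 / 12
(b-a)^2 = (65 - 31)^2 = 1156
Var = 1156/12 ≈ 96.333333

96.3333


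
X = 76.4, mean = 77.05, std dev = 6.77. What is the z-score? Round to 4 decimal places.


z = (X - mu) / sigma
X - mu = 76.4 - 77.05 = -0.65
z = -0.65 / 6.77 = -65/677 ≈ -0.096012

-0.0960


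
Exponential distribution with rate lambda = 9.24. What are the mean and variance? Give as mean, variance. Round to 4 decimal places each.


mean = 1/lam, var = 1/lam^2
mean = 1 / 9.24 = 25/231 ≈ 0.108225
lam^2 = 9.24^2 = 85.3776
var = 1 / 85.3776 ≈ 0.011713

0.1082, 0.0117


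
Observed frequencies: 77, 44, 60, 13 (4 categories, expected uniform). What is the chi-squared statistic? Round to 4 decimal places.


chi2 = sum((O-E)^2/E), E = total/4
total = 194, E = 194/4 = 48.5
(77 - 48.5)^2 / 48.5 = 812.25 / 48.5 = 3249/194 ≈ 16.747423
(44 - 48.5)^2 / 48.5 = 20.25 / 48.5 = 81/194 ≈ 0.417526
(60 - 48.5)^2 / 48.5 = 132.25 / 48.5 = 529/194 ≈ 2.726804
(13 - 48.5)^2 / 48.5 = 1260.25 / 48.5 = 5041/194 ≈ 25.984536
chi2 = 4450/97 ≈ 45.876289

45.8763


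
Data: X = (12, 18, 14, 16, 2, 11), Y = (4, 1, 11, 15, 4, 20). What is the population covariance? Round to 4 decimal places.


Cov = (1/n)*sum((xi-xbar)(yi-ybar))
n = 6, xbar = 73/6 ≈ 12.166667, ybar = 55/6 ≈ 9.166667
sum((xi-xbar)(yi-ybar)) = 113/6 ≈ 18.833333
Cov = 18.833333 / 6 = 113/36 ≈ 3.138889

3.1389


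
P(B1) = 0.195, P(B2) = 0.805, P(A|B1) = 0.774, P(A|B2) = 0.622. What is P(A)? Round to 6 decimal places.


P(A) = P(A|B1)*P(B1) + P(A|B2)*P(B2)
P(A|B1)*P(B1) = 0.774 * 0.195 = 0.15093
P(A|B2)*P(B2) = 0.622 * 0.805 = 0.50071
P(A) = 0.15093 + 0.50071 = 0.65164

0.651640


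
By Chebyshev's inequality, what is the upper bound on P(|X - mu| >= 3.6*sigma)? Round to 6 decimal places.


P <= 1/k^2
k^2 = 3.6^2 = 12.96
1/k^2 = 1 / 12.96 = 25/324 ≈ 0.07716049

0.077160


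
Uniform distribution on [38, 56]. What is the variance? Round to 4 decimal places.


Var = (b-a)^2 / 12
(b-a)^2 = (56 - 38)^2 = 324
Var = 324/12 = 27

27.0000


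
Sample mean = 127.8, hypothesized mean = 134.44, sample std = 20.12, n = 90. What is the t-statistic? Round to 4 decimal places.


t = (xbar - mu0) / (s/sqrt(n))
xbar - mu0 = 127.8 - 134.44 = -6.64
sqrt(90) ≈ 9.48683298
s/sqrt(n) = 20.12 / 9.48683298 ≈ 2.12083422
t = -6.64 / 2.12083422 ≈ -3.130843

-3.1308


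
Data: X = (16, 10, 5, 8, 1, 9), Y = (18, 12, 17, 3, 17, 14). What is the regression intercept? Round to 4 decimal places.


a = ybar - b*xbar, where b = sum((xi-xbar)(yi-ybar)) / sum((xi-xbar)^2)
n = 6, xbar = 49/6 ≈ 8.166667, ybar = 81/6 = 13.5
Sxy = sum((xi-xbar)(yi-ybar)) = -1.5
Sxx = sum((xi-xbar)^2) = 761/6 ≈ 126.833333
b = Sxy / Sxx = -9/761 ≈ -0.011827
a = 13.5 - (-0.011827) * 8.166667 = 10347/761 ≈ 13.596583

13.5966


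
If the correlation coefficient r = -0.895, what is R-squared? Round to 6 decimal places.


R^2 = r^2 = (-0.895)^2 = 0.801025

0.801025


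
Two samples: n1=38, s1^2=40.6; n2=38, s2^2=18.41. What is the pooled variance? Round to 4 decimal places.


sp^2 = ((n1-1)*s1^2 + (n2-1)*s2^2)/(n1+n2-2)
(n1-1)*s1^2 = 37 * 40.6 = 1502.2
(n2-1)*s2^2 = 37 * 18.41 = 681.17
numerator = 1502.2 + 681.17 = 2183.37
n1+n2-2 = 74
sp^2 = 2183.37 / 74 = 29.505

29.5050


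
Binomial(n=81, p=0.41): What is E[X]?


E[X] = n*p = 81 * 0.41 = 33.21

33.21


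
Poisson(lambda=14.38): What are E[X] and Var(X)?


E[X] = Var(X) = lambda = 14.38

14.38, 14.38


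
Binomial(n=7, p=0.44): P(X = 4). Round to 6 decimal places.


P = C(n,k) * p^k * (1-p)^(n-k)
C(7,4) = 35
p^k = 0.44^4 = 0.03748096
(1-p)^(n-k) = 0.56^3 = 0.175616
P = 35 * 0.03748096 * 0.175616 ≈ 0.230379

0.230379


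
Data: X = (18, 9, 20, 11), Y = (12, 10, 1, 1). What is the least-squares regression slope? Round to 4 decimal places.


b = sum((xi-xbar)(yi-ybar)) / sum((xi-xbar)^2)
n = 4, xbar = 58/4 = 14.5, ybar = 24/4 = 6
Sxy = sum((xi-xbar)(yi-ybar)) = -11
Sxx = sum((xi-xbar)^2) = 85
b = Sxy / Sxx = -11/85 ≈ -0.129412

-0.1294


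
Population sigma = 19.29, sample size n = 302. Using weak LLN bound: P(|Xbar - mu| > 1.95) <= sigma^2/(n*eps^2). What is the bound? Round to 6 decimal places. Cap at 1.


bound = min(1, sigma^2/(n*eps^2))
sigma^2 = 19.29^2 = 372.1041
n*eps^2 = 302 * 1.95^2 = 302 * 3.8025 = 1148.355
sigma^2/(n*eps^2) = 372.1041 / 1148.355 ≈ 0.32403229

0.324032


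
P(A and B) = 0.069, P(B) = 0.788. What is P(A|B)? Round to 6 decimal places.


P(A|B) = P(A and B) / P(B) = 0.069 / 0.788 = 69/788 ≈ 0.08756345

0.087563


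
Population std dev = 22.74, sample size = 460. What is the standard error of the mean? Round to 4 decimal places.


SE = sigma / sqrt(n)
sqrt(460) ≈ 21.447611
SE = 22.74 / 21.447611 ≈ 1.060258

1.0603


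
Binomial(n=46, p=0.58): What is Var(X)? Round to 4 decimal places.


Var = n*p*(1-p) = 46 * 0.58 * 0.42 = 11.2056

11.2056


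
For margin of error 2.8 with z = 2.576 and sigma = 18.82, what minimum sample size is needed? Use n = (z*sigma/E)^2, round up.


z*sigma/E = 2.576 * 18.82 / 2.8 = 17.3144
(z*sigma/E)^2 ≈ 299.788447
round up: n = 300

300


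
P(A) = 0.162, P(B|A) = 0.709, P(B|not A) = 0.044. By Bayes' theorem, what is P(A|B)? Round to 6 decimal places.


P(A|B) = P(B|A)*P(A) / P(B), P(B) = P(B|A)*P(A) + P(B|not A)*P(not A)
P(B|A)*P(A) = 0.709 * 0.162 = 0.114858
P(B|not A)*P(not A) = 0.044 * 0.838 = 0.036872
P(B) = 0.114858 + 0.036872 = 0.15173
P(A|B) = 0.114858 / 0.15173 ≈ 0.75698939

0.756989


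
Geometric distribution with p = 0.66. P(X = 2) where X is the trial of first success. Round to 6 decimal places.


P = (1-p)^(k-1) * p
(1-p)^(k-1) = 0.34^1 = 0.34
P = 0.34 * 0.66 = 0.2244

0.224400


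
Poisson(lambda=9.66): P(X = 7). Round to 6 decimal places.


P = e^(-lam) * lam^k / k!
e^(-9.66) ≈ 0.00006378452
lam^k = 9.66^7 ≈ 7849461.883772
k! = 7! = 5040
P = 0.00006378452 * 7849461.883772 / 5040 ≈ 0.099340

0.099340


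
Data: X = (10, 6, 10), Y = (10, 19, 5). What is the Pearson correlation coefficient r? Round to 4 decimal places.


r = sum((xi-xbar)(yi-ybar)) / sqrt(sum((xi-xbar)^2) * sum((yi-ybar)^2))
n = 3, xbar = 26/3 ≈ 8.666667, ybar = 34/3 ≈ 11.333333
Sxy = sum((xi-xbar)(yi-ybar)) = -92/3 ≈ -30.666667
Sxx = sum((xi-xbar)^2) = 32/3 ≈ 10.666667
Syy = sum((yi-ybar)^2) = 302/3 ≈ 100.666667
sqrt(Sxx*Syy) ≈ 32.768549
r = Sxy / sqrt(Sxx*Syy) = -30.666667 / 32.768549 ≈ -0.935857

-0.9359


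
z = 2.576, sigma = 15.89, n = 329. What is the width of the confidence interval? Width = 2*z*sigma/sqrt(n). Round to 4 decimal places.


width = 2*z*sigma/sqrt(n)
2*z*sigma = 2 * 2.576 * 15.89 = 81.86528
sqrt(329) ≈ 18.138357
width = 81.86528 / 18.138357 ≈ 4.513379

4.5134


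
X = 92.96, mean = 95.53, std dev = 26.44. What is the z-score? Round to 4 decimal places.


z = (X - mu) / sigma
X - mu = 92.96 - 95.53 = -2.57
z = -2.57 / 26.44 = -257/2644 ≈ -0.097201

-0.0972


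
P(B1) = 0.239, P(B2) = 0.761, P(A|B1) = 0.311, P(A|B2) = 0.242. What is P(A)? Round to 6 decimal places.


P(A) = P(A|B1)*P(B1) + P(A|B2)*P(B2)
P(A|B1)*P(B1) = 0.311 * 0.239 = 0.074329
P(A|B2)*P(B2) = 0.242 * 0.761 = 0.184162
P(A) = 0.074329 + 0.184162 = 0.258491

0.258491


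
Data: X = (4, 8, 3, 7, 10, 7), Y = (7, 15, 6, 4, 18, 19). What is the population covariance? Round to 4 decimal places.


Cov = (1/n)*sum((xi-xbar)(yi-ybar))
n = 6, xbar = 39/6 = 6.5, ybar = 69/6 = 11.5
sum((xi-xbar)(yi-ybar)) = 58.5
Cov = 58.5 / 6 = 9.75

9.7500


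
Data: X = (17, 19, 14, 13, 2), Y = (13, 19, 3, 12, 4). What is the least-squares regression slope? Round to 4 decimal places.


b = sum((xi-xbar)(yi-ybar)) / sum((xi-xbar)^2)
n = 5, xbar = 65/5 = 13, ybar = 51/5 = 10.2
Sxy = sum((xi-xbar)(yi-ybar)) = 125
Sxx = sum((xi-xbar)^2) = 174
b = Sxy / Sxx = 125/174 ≈ 0.718391

0.7184


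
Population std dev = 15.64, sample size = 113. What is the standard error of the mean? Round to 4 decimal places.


SE = sigma / sqrt(n)
sqrt(113) ≈ 10.630146
SE = 15.64 / 10.630146 ≈ 1.471287

1.4713


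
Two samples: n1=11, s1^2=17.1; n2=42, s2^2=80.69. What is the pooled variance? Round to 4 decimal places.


sp^2 = ((n1-1)*s1^2 + (n2-1)*s2^2)/(n1+n2-2)
(n1-1)*s1^2 = 10 * 17.1 = 171
(n2-1)*s2^2 = 41 * 80.69 = 3308.29
numerator = 171 + 3308.29 = 3479.29
n1+n2-2 = 51
sp^2 = 3479.29 / 51 = 347929/5100 ≈ 68.221373

68.2214


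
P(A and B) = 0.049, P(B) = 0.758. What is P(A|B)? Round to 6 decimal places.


P(A|B) = P(A and B) / P(B) = 0.049 / 0.758 = 49/758 ≈ 0.06464380

0.064644


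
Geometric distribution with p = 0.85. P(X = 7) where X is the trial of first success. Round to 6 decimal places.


P = (1-p)^(k-1) * p
(1-p)^(k-1) = 0.15^6 ≈ 0.00001139063
P = 0.00001139063 * 0.85 ≈ 0.000009682031

0.000010


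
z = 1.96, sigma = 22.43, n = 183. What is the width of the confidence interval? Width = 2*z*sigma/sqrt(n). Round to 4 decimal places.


width = 2*z*sigma/sqrt(n)
2*z*sigma = 2 * 1.96 * 22.43 = 87.9256
sqrt(183) ≈ 13.527749
width = 87.9256 / 13.527749 ≈ 6.499647

6.4996


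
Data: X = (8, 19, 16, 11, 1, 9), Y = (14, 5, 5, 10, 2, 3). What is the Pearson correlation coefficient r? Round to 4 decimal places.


r = sum((xi-xbar)(yi-ybar)) / sqrt(sum((xi-xbar)^2) * sum((yi-ybar)^2))
n = 6, xbar = 64/6 = 32/3 ≈ 10.666667, ybar = 39/6 = 6.5
Sxy = sum((xi-xbar)(yi-ybar)) = 10
Sxx = sum((xi-xbar)^2) = 604/3 ≈ 201.333333
Syy = sum((yi-ybar)^2) = 105.5
sqrt(Sxx*Syy) ≈ 145.741781
r = Sxy / sqrt(Sxx*Syy) = 10 / 145.741781 ≈ 0.068615

0.0686


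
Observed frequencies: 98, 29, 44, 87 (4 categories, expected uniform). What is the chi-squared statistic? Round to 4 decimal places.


chi2 = sum((O-E)^2/E), E = total/4
total = 258, E = 258/4 = 64.5
(98 - 64.5)^2 / 64.5 = 1122.25 / 64.5 = 4489/258 ≈ 17.399225
(29 - 64.5)^2 / 64.5 = 1260.25 / 64.5 = 5041/258 ≈ 19.538760
(44 - 64.5)^2 / 64.5 = 420.25 / 64.5 = 1681/258 ≈ 6.515504
(87 - 64.5)^2 / 64.5 = 506.25 / 64.5 = 675/86 ≈ 7.848837
chi2 = 2206/43 ≈ 51.302326

51.3023


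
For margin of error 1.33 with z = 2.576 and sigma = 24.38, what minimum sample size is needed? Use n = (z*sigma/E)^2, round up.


z*sigma/E = 2.576 * 24.38 / 1.33 = 112148/2375 ≈ 47.220211
(z*sigma/E)^2 ≈ 2229.748282
round up: n = 2230

2230


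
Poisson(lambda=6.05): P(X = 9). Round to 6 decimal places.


P = e^(-lam) * lam^k / k!
e^(-6.05) ≈ 0.002357862
lam^k = 6.05^9 ≈ 10859213.502915
k! = 9! = 362880
P = 0.002357862 * 10859213.502915 / 362880 ≈ 0.070559

0.070559


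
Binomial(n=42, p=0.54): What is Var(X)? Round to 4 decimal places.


Var = n*p*(1-p) = 42 * 0.54 * 0.46 = 10.4328

10.4328


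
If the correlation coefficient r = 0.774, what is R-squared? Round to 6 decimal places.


R^2 = r^2 = (0.774)^2 = 0.599076

0.599076


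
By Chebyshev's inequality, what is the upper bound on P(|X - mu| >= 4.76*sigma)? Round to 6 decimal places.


P <= 1/k^2
k^2 = 4.76^2 = 22.6576
1/k^2 = 1 / 22.6576 ≈ 0.04413530

0.044135


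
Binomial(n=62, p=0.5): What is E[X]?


E[X] = n*p = 62 * 0.5 = 31

31


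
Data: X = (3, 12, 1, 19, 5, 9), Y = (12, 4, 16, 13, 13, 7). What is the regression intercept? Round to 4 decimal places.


a = ybar - b*xbar, where b = sum((xi-xbar)(yi-ybar)) / sum((xi-xbar)^2)
n = 6, xbar = 49/6 ≈ 8.166667, ybar = 65/6 ≈ 10.833333
Sxy = sum((xi-xbar)(yi-ybar)) = -335/6 ≈ -55.833333
Sxx = sum((xi-xbar)^2) = 1325/6 ≈ 220.833333
b = Sxy / Sxx = -67/265 ≈ -0.252830
a = 10.833333 - (-0.252830) * 8.166667 = 3418/265 ≈ 12.898113

12.8981


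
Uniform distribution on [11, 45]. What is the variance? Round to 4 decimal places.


Var = (b-a)^2 / 12
(b-a)^2 = (45 - 11)^2 = 1156
Var = 1156/12 ≈ 96.333333

96.3333


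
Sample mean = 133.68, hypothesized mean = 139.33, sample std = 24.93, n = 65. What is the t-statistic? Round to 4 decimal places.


t = (xbar - mu0) / (s/sqrt(n))
xbar - mu0 = 133.68 - 139.33 = -5.65
sqrt(65) ≈ 8.06225775
s/sqrt(n) = 24.93 / 8.06225775 ≈ 3.09218593
t = -5.65 / 3.09218593 ≈ -1.827186

-1.8272


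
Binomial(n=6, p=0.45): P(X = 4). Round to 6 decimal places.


P = C(n,k) * p^k * (1-p)^(n-k)
C(6,4) = 15
p^k = 0.45^4 = 0.04100625
(1-p)^(n-k) = 0.55^2 = 0.3025
P = 15 * 0.04100625 * 0.3025 ≈ 0.186066

0.186066


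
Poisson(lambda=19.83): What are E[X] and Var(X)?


E[X] = Var(X) = lambda = 19.83

19.83, 19.83


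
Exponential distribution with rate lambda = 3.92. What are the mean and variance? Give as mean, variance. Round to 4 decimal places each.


mean = 1/lam, var = 1/lam^2
mean = 1 / 3.92 = 25/98 ≈ 0.255102
lam^2 = 3.92^2 = 15.3664
var = 1 / 15.3664 = 625/9604 ≈ 0.065077

0.2551, 0.0651


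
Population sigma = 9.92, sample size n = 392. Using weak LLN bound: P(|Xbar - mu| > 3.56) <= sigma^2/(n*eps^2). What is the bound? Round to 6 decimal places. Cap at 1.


bound = min(1, sigma^2/(n*eps^2))
sigma^2 = 9.92^2 = 98.4064
n*eps^2 = 392 * 3.56^2 = 392 * 12.6736 = 4968.0512
sigma^2/(n*eps^2) = 98.4064 / 4968.0512 ≈ 0.01980785

0.019808


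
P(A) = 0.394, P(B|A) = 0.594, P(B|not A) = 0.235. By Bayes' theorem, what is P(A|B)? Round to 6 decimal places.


P(A|B) = P(B|A)*P(A) / P(B), P(B) = P(B|A)*P(A) + P(B|not A)*P(not A)
P(B|A)*P(A) = 0.594 * 0.394 = 0.234036
P(B|not A)*P(not A) = 0.235 * 0.606 = 0.14241
P(B) = 0.234036 + 0.14241 = 0.376446
P(A|B) = 0.234036 / 0.376446 ≈ 0.62169873

0.621699
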